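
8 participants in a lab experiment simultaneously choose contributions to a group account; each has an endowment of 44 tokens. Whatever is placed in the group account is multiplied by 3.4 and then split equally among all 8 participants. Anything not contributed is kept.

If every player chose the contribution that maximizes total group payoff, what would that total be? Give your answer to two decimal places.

Each contributed unit returns 3.400 to the group as a whole (0.4250 to each of 8 players), which exceeds 1, so the social optimum is full contribution: group total = 3.400 × 352 = 1196.80.

1196.80 tokens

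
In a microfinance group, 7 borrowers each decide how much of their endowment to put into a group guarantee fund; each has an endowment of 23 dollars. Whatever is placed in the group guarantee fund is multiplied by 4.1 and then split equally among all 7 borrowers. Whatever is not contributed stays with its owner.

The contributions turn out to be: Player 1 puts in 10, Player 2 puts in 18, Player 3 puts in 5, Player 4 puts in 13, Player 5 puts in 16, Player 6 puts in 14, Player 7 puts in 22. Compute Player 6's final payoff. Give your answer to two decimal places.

66.40 dollars

Total contributed: 10 + 18 + 5 + 13 + 16 + 14 + 22 = 98.
Each receives 4.1 × 98 / 7 = 57.40 from the group guarantee fund.
Player 6 keeps 23 − 14 = 9, so Player 6's payoff is 9 + 57.40 = 66.40.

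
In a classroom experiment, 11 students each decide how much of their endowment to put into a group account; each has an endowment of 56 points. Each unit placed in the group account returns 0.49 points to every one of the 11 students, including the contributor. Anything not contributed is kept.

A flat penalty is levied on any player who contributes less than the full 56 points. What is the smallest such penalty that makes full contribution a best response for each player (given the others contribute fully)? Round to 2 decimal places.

Given the others contribute fully, the best deviation is to contribute 0 (any partial contribution still incurs the fine and gives up units whose private return 0.49 is below 1).
Deviating from 56 to 0 saves 56 points but forfeits the deviator's share of the drop in the group account: 0.49 × 56 = 27.44.
So the deviation gain is 56 − 27.44 = 28.56, and the fine must be at least 28.56 points to wipe it out.

28.56 points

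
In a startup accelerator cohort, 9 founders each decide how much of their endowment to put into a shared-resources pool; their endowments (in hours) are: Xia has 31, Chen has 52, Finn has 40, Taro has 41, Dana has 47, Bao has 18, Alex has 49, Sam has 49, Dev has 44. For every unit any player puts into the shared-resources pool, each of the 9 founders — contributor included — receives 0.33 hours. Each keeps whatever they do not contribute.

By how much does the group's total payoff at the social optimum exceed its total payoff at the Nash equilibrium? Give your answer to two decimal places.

730.87 hours

The private return per contributed unit is 0.33 < 1 for everyone, so the Nash equilibrium is zero contribution and the group total is Σ E_j = 31 + 52 + 40 + 41 + 47 + 18 + 49 + 49 + 44 = 371.
Each contributed unit returns 2.970 to the group, so the social optimum is full contribution by everyone: group total = 2.970 × 371 = 1101.87.
Efficiency loss = (2.970 − 1) × 371 = 730.87.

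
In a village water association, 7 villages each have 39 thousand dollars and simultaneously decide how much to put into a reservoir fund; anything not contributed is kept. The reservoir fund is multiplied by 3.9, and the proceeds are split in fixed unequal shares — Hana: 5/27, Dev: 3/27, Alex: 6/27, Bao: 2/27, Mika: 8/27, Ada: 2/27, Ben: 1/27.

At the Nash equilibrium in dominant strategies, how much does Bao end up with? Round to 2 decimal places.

Each unit j contributes comes back to j as 3.9 × (j's share), so j prefers to contribute only if that share exceeds 1/3.9 = 0.2564; otherwise keeping the unit dominates.
Only Mika (8/27) clears that bar, contributing 39; the remaining 6 contribute 0. Total contributed: 39.
Bao keeps 39 and receives 3.9 × 39 × 2/27 = 11.27 from the reservoir fund, for a payoff of 50.27.

50.27 thousand dollars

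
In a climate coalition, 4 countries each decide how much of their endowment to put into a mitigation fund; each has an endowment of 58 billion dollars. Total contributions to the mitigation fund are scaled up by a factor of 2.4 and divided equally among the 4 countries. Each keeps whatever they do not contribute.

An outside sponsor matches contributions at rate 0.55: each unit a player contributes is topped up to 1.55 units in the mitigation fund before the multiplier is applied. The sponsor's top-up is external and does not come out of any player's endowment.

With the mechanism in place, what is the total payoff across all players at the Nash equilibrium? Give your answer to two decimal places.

Even with the mechanism, each unit contributed returns only 2.4 × 1.55 / 4 = 0.9300 per unit of net cost, so contributing nothing is still dominant.
At the Nash equilibrium no one contributes; group total payoff = 4 × 58 = 232.

232.00 billion dollars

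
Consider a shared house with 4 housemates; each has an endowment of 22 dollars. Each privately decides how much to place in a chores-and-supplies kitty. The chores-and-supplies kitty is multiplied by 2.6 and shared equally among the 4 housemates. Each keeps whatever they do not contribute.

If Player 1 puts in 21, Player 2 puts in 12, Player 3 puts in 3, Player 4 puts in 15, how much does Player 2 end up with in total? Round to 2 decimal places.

Total contributed: 21 + 12 + 3 + 15 = 51.
Each receives 2.6 × 51 / 4 = 33.15 from the chores-and-supplies kitty.
Player 2 keeps 22 − 12 = 10, so Player 2's payoff is 10 + 33.15 = 43.15.

43.15 dollars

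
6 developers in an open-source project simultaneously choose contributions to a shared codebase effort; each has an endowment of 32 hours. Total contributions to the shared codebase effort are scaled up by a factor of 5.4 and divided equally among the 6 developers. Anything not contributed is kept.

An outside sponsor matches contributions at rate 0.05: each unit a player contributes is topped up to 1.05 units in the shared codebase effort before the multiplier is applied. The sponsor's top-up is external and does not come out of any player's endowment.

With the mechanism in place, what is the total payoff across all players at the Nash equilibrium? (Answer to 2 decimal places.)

192.00 hours

With the mechanism, a contributed unit returns 5.4 × 1.05 / 6 = 0.9450 per unit of net cost — still below 1 — so contributing 0 remains dominant for every player.
At the Nash equilibrium no one contributes; group total payoff = 6 × 32 = 192.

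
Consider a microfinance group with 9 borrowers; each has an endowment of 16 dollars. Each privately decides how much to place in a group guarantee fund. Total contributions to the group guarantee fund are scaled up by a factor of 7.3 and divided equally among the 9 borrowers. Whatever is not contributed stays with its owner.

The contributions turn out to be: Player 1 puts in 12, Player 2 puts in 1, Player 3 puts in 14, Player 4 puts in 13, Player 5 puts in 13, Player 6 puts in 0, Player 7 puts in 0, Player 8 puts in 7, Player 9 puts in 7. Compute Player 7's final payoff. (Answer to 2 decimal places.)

70.34 dollars

Total contributed: 12 + 1 + 14 + 13 + 13 + 0 + 0 + 7 + 7 = 67.
Each receives 7.3 × 67 / 9 = 54.34 from the group guarantee fund.
Player 7 keeps 16 − 0 = 16, so Player 7's payoff is 16 + 54.34 = 70.34.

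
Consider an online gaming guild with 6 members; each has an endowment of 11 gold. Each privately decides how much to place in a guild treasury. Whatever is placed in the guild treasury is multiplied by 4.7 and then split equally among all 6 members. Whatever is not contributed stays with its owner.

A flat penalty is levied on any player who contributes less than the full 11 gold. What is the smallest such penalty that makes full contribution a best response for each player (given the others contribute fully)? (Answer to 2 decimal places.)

Given the others contribute fully, the best deviation is to contribute 0 (any partial contribution still incurs the fine and gives up units whose private return 0.7833 is below 1).
Deviating from 11 to 0 saves 11 gold but forfeits the deviator's share of the drop in the guild treasury: 4.7/6 × 11 = 8.62.
So the deviation gain is 11 − 8.62 = 2.38, and the fine must be at least 2.38 gold to wipe it out.

2.38 gold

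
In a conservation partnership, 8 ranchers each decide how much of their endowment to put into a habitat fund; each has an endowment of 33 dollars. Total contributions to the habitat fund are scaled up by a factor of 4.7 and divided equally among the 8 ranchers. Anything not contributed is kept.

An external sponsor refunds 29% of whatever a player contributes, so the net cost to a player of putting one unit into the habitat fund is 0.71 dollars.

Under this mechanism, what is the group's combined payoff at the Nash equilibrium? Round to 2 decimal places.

Even with the mechanism, each unit contributed returns only (4.7/8) / 0.71 = 0.8275 per unit of net cost, so contributing nothing is still dominant.
At the Nash equilibrium no one contributes; group total payoff = 8 × 33 = 264.

264.00 dollars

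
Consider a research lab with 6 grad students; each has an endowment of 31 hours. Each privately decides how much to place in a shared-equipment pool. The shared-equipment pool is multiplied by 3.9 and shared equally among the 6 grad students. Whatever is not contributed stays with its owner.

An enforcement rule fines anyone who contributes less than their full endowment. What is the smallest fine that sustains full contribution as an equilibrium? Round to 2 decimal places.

10.85 hours

Given the others contribute fully, the best deviation is to contribute 0 (any partial contribution still incurs the fine and gives up units whose private return 0.6500 is below 1).
Deviating from 31 to 0 saves 31 hours but forfeits the deviator's share of the drop in the shared-equipment pool: 3.9/6 × 31 = 20.15.
So the deviation gain is 31 − 20.15 = 10.85, and the fine must be at least 10.85 hours to wipe it out.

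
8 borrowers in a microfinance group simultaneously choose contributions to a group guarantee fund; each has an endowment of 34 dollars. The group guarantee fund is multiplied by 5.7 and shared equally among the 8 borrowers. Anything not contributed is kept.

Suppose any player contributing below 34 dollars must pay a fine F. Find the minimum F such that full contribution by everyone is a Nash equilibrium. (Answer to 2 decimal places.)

Given the others contribute fully, the best deviation is to contribute 0 (any partial contribution still incurs the fine and gives up units whose private return 0.7125 is below 1).
Deviating from 34 to 0 saves 34 dollars but forfeits the deviator's share of the drop in the group guarantee fund: 5.7/8 × 34 = 24.22.
So the deviation gain is 34 − 24.22 = 9.78, and the fine must be at least 9.78 dollars to wipe it out.

9.78 dollars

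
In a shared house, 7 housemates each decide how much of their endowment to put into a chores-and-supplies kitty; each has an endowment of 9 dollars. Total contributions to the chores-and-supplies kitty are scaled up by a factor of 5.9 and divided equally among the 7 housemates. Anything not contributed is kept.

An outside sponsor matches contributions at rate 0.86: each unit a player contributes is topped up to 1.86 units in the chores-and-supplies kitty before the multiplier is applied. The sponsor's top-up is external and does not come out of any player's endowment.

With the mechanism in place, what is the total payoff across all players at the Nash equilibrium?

691.36 dollars

Under the mechanism each unit contributed yields 5.9 × 1.86 / 7 = 1.5677 back to its contributor per unit of net cost, which exceeds 1, making full contribution the dominant choice for everyone.
So the Nash equilibrium is full contribution by all 7; the group earns 5.9 × 1.86 × 63 = 691.36.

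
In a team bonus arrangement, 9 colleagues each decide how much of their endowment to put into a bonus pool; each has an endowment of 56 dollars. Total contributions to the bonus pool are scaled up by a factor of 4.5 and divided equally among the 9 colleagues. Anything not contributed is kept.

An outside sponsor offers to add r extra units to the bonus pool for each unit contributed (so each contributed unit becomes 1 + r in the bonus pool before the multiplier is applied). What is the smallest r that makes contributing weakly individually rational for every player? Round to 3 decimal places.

1.000

With matching at rate r, one contributed unit becomes (1 + r) in the bonus pool and returns 4.5 × (1 + r) / 9 to the contributor.
Setting this equal to 1: 1 + r = 9/4.5 = 2.0000.
So the minimum matching rate is r = 2.0000 − 1 = 1.000.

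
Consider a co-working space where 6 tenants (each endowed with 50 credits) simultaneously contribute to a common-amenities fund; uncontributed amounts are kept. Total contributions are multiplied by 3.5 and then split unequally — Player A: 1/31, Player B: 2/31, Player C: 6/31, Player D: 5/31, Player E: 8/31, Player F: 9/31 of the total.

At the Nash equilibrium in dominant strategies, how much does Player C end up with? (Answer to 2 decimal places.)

83.87 credits

Each unit j contributes comes back to j as 3.5 × (j's share), so j prefers to contribute only if that share exceeds 1/3.5 = 0.2857; otherwise keeping the unit dominates.
Only Player F (9/31) clears that bar, contributing 50; the remaining 5 contribute 0. Total contributed: 50.
Player C keeps 50 and receives 3.5 × 50 × 6/31 = 33.87 from the common-amenities fund, for a payoff of 83.87.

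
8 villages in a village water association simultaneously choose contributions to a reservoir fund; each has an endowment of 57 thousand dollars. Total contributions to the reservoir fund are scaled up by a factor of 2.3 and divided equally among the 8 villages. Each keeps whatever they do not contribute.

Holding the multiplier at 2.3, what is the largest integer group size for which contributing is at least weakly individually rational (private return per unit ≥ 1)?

2

Private return per unit is 2.3/(group size), which is ≥ 1 whenever the group size is ≤ 2.3.
The largest such integer is 2.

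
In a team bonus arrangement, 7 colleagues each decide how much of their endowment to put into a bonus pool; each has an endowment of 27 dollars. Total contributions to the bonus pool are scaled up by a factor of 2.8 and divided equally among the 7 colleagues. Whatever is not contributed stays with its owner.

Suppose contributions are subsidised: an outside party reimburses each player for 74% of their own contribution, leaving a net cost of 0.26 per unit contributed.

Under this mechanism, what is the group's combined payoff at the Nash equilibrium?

With the mechanism, a contributed unit returns (2.8/7) / 0.26 = 1.5385 per unit of net cost to the contributor — now above 1 — so contributing fully is weakly dominant for every player.
At the Nash equilibrium everyone contributes 27. Group total payoff = 7 × (27 × 0.74 + 2.8 × 27) = 669.06.

669.06 dollars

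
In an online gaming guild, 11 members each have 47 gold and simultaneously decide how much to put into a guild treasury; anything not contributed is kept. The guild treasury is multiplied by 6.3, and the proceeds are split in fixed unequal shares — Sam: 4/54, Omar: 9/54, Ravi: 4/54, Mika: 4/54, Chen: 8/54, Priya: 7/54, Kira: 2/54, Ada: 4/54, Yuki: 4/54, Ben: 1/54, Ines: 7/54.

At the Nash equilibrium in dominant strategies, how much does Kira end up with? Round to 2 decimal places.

57.97 gold

A player with share s gets back 6.3·s per unit contributed, so full contribution is dominant for anyone with s > 1/6.3 = 0.1587 and zero contribution is dominant for anyone below.
The only share above 0.1587 is Omar's 9/54, contributing 47; the remaining 10 contribute 0. Total contributed: 47.
Kira keeps 47 and receives 6.3 × 47 × 2/54 = 10.97 from the guild treasury, for a payoff of 57.97.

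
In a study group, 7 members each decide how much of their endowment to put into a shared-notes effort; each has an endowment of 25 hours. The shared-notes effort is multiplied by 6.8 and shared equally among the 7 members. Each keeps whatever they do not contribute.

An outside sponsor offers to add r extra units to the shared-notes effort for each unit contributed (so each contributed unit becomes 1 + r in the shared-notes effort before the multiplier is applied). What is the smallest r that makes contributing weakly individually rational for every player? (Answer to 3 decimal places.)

0.029

With matching at rate r, one contributed unit becomes (1 + r) in the shared-notes effort and returns 6.8 × (1 + r) / 7 to the contributor.
Setting this equal to 1: 1 + r = 7/6.8 = 1.0294.
So the minimum matching rate is r = 1.0294 − 1 = 0.029.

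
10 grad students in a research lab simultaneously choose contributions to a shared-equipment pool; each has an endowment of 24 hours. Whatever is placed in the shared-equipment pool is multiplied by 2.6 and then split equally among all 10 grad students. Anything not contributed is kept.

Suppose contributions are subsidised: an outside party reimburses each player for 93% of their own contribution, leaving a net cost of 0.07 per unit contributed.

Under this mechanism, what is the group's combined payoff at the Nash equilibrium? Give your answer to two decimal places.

The effective private return per unit is now (2.6/10) / 0.07 = 3.7143 > 1, so every player's dominant strategy flips to full contribution.
So the Nash equilibrium is full contribution by all 10; the group earns 10 × (24 × 0.93 + 2.6 × 24) = 847.20.

847.20 hours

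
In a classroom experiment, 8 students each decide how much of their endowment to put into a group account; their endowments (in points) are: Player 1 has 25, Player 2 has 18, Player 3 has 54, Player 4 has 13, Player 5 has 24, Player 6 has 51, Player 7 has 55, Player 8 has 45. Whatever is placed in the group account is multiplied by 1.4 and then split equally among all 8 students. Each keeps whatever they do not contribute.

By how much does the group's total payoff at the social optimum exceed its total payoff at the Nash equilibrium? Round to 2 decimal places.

The private return per contributed unit is 1.4/8 = 0.1750 < 1 for every player regardless of endowment, so the Nash equilibrium is zero contribution and the group total is Σ E_j = 25 + 18 + 54 + 13 + 24 + 51 + 55 + 45 = 285.
Each contributed unit returns 1.400 to the group, so the social optimum is full contribution by everyone: group total = 1.400 × 285 = 399.00.
Efficiency loss = (1.400 − 1) × 285 = 114.00.

114.00 points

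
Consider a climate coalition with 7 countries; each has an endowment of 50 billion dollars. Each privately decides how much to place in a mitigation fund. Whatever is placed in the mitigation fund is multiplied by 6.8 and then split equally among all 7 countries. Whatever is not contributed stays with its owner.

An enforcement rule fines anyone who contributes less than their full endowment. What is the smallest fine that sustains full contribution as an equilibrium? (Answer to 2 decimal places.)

Given the others contribute fully, the best deviation is to contribute 0 (any partial contribution still incurs the fine and gives up units whose private return 0.9714 is below 1).
Deviating from 50 to 0 saves 50 billion dollars but forfeits the deviator's share of the drop in the mitigation fund: 6.8/7 × 50 = 48.57.
So the deviation gain is 50 − 48.57 = 1.43, and the fine must be at least 1.43 billion dollars to wipe it out.

1.43 billion dollars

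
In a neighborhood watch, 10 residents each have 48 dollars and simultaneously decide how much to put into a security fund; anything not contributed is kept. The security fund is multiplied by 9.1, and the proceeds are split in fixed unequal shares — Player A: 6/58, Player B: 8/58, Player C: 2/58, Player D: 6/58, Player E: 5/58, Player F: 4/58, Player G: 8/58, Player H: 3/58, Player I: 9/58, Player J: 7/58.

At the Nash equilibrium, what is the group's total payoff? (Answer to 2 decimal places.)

A player with share s gets back 9.1·s per unit contributed, so full contribution is dominant for anyone with s > 1/9.1 = 0.1099 and zero contribution is dominant for anyone below.
The shares above 0.1099 belong to Player B, Player G, Player I and Player J, contributing 48 each; the remaining 6 contribute 0. Total contributed: 192.
The security fund pays out 9.1 × 192 = 1747.20 in total (split across the unequal shares, but the aggregate is all that matters for the group sum).
The 6 free-riders keep 48 each, adding 288. Group total = 288 + 1747.20 = 2035.20.

2035.20 dollars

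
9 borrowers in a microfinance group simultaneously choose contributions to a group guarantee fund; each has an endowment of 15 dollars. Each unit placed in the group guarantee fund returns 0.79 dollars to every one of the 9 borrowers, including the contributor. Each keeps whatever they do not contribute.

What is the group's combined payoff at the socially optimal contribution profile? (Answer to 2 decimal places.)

959.85 dollars

Each contributed unit returns 7.110 to the group as a whole (0.79 to each of 9 players), which exceeds 1, so the social optimum is full contribution: group total = 7.110 × 135 = 959.85.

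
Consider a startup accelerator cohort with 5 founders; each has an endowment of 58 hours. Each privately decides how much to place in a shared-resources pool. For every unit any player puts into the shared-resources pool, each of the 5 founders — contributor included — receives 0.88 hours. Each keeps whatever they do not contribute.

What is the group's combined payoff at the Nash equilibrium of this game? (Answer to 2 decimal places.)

290.00 hours

The private return per contributed unit is 0.88 < 1, so contributing 0 is dominant for every player. At the Nash equilibrium everyone keeps their 58, and the group total is 5 × 58 = 290.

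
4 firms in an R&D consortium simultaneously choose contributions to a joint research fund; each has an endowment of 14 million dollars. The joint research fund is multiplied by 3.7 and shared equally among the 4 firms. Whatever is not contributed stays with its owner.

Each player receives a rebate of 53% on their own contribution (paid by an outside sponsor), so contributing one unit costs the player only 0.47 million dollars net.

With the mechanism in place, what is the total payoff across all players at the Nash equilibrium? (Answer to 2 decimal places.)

The effective private return per unit is now (3.7/4) / 0.47 = 1.9681 > 1, so every player's dominant strategy flips to full contribution.
At the Nash equilibrium everyone contributes 14. Group total payoff = 4 × (14 × 0.53 + 3.7 × 14) = 236.88.

236.88 million dollars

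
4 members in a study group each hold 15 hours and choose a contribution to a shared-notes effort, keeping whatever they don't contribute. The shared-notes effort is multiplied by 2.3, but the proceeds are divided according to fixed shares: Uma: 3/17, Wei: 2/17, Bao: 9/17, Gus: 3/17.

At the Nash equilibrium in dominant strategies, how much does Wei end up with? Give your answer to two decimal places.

19.06 hours

For player j, contributing a unit is worthwhile iff 2.3 × (j's share) ≥ 1, i.e. iff j's share is at least 0.4348.
The only share above 0.4348 is Bao's 9/17, contributing 15; the remaining 3 contribute 0. Total contributed: 15.
Wei keeps 15 and receives 2.3 × 15 × 2/17 = 4.06 from the shared-notes effort, for a payoff of 19.06.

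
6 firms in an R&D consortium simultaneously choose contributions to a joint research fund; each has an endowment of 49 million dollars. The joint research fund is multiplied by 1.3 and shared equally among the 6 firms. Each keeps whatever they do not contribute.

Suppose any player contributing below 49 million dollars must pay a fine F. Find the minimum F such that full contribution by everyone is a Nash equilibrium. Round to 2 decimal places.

Given the others contribute fully, the best deviation is to contribute 0 (any partial contribution still incurs the fine and gives up units whose private return 0.2167 is below 1).
Deviating from 49 to 0 saves 49 million dollars but forfeits the deviator's share of the drop in the joint research fund: 1.3/6 × 49 = 10.62.
So the deviation gain is 49 − 10.62 = 38.38, and the fine must be at least 38.38 million dollars to wipe it out.

38.38 million dollars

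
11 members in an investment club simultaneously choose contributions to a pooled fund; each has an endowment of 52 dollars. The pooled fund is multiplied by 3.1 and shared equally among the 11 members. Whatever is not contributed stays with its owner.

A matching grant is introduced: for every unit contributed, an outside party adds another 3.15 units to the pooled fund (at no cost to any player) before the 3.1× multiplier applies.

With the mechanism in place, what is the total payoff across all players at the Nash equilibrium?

7358.78 dollars

With the mechanism, a contributed unit returns 3.1 × 4.15 / 11 = 1.1695 per unit of net cost to the contributor — now above 1 — so contributing fully is weakly dominant for every player.
So the Nash equilibrium is full contribution by all 11; the group earns 3.1 × 4.15 × 572 = 7358.78.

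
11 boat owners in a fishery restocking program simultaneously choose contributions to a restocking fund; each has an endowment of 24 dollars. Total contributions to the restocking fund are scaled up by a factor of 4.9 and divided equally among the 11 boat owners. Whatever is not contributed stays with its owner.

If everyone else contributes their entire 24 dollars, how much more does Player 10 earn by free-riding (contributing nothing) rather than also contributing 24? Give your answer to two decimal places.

Switching from a contribution of 24 to 0 lets Player 10 keep an extra 24 dollars, but lowers the restocking fund by 24, which costs Player 10 their own share of that drop: 4.9/11 × 24 = 10.69.
Net gain = 24 − 10.69 = 13.31. The private return per contributed unit (0.4455) is below 1, so free-riding is indeed the best response regardless of what the others do.

13.31 dollars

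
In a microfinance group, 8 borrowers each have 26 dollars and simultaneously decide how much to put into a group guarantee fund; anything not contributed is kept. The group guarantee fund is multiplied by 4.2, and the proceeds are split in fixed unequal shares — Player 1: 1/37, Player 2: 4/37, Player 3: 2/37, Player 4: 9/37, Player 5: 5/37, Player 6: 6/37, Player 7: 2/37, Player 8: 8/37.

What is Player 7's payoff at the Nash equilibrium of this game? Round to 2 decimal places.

31.90 dollars

A player with share s gets back 4.2·s per unit contributed, so full contribution is dominant for anyone with s > 1/4.2 = 0.2381 and zero contribution is dominant for anyone below.
Player 4 alone (share 9/37) is above the threshold, contributing 26; the remaining 7 contribute 0. Total contributed: 26.
Player 7 keeps 26 and receives 4.2 × 26 × 2/37 = 5.90 from the group guarantee fund, for a payoff of 31.90.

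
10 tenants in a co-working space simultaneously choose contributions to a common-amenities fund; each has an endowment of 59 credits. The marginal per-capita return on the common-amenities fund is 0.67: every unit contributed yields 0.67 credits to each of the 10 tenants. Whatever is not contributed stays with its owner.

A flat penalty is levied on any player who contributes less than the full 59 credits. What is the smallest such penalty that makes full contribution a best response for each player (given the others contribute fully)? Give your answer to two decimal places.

Given the others contribute fully, the best deviation is to contribute 0 (any partial contribution still incurs the fine and gives up units whose private return 0.67 is below 1).
Deviating from 59 to 0 saves 59 credits but forfeits the deviator's share of the drop in the common-amenities fund: 0.67 × 59 = 39.53.
So the deviation gain is 59 − 39.53 = 19.47, and the fine must be at least 19.47 credits to wipe it out.

19.47 credits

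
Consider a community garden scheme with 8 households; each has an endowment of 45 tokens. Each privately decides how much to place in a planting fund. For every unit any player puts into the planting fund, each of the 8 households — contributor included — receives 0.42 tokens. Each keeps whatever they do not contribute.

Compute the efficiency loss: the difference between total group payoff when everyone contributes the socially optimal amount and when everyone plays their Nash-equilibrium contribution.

The private return per contributed unit is 0.42 < 1, so contributing 0 is dominant for every player. At the Nash equilibrium everyone keeps their 45, and the group total is 8 × 45 = 360.
Each contributed unit returns 3.360 to the group as a whole (0.42 to each of 8 players), which exceeds 1, so the social optimum is full contribution: group total = 3.360 × 360 = 1209.60.
Efficiency loss = 1209.60 − 360 = 849.60.

849.60 tokens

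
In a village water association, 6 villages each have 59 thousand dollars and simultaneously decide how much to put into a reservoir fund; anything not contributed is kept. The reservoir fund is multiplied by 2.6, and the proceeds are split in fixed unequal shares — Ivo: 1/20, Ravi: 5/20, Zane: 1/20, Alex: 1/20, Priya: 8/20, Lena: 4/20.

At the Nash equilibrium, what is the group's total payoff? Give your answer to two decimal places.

A player with share s gets back 2.6·s per unit contributed, so full contribution is dominant for anyone with s > 1/2.6 = 0.3846 and zero contribution is dominant for anyone below.
Priya alone (share 8/20) is above the threshold, contributing 59; the remaining 5 contribute 0. Total contributed: 59.
The reservoir fund pays out 2.6 × 59 = 153.40 in total (split across the unequal shares, but the aggregate is all that matters for the group sum).
The 5 free-riders keep 59 each, adding 295. Group total = 295 + 153.40 = 448.40.

448.40 thousand dollars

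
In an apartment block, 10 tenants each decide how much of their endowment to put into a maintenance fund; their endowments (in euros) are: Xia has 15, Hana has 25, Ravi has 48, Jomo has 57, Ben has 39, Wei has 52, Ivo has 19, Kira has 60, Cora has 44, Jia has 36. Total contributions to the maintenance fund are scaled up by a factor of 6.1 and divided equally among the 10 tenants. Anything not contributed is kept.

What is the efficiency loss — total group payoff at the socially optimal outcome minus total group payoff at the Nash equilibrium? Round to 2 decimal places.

2014.50 euros

The private return per contributed unit is 6.1/10 = 0.6100 < 1 for every player regardless of endowment, so the Nash equilibrium is zero contribution and the group total is Σ E_j = 15 + 25 + 48 + 57 + 39 + 52 + 19 + 60 + 44 + 36 = 395.
Each contributed unit returns 6.100 to the group, so the social optimum is full contribution by everyone: group total = 6.100 × 395 = 2409.50.
Efficiency loss = (6.100 − 1) × 395 = 2014.50.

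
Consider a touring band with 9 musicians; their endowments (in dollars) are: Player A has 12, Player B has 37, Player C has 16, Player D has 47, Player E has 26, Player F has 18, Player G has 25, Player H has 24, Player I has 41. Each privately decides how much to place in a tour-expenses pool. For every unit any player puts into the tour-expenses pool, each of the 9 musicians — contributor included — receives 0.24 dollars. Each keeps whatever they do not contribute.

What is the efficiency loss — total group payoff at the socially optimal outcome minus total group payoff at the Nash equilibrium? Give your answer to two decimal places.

285.36 dollars

The private return per contributed unit is 0.24 < 1 for everyone, so the Nash equilibrium is zero contribution and the group total is Σ E_j = 12 + 37 + 16 + 47 + 26 + 18 + 25 + 24 + 41 = 246.
Each contributed unit returns 2.160 to the group, so the social optimum is full contribution by everyone: group total = 2.160 × 246 = 531.36.
Efficiency loss = (2.160 − 1) × 246 = 285.36.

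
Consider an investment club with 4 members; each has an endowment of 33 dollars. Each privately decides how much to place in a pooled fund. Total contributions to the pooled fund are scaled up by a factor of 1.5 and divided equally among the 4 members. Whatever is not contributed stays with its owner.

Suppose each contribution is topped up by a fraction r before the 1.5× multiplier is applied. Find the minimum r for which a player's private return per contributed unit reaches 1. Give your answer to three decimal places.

With matching at rate r, one contributed unit becomes (1 + r) in the pooled fund and returns 1.5 × (1 + r) / 4 to the contributor.
Setting this equal to 1: 1 + r = 4/1.5 = 2.6667.
So the minimum matching rate is r = 2.6667 − 1 = 1.667.

1.667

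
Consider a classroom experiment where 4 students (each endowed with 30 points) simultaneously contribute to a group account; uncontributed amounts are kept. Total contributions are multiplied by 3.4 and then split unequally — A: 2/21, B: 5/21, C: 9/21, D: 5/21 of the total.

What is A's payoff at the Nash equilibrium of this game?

Each unit j contributes comes back to j as 3.4 × (j's share), so j prefers to contribute only if that share exceeds 1/3.4 = 0.2941; otherwise keeping the unit dominates.
C alone (share 9/21) is above the threshold, contributing 30; the remaining 3 contribute 0. Total contributed: 30.
A keeps 30 and receives 3.4 × 30 × 2/21 = 9.71 from the group account, for a payoff of 39.71.

39.71 points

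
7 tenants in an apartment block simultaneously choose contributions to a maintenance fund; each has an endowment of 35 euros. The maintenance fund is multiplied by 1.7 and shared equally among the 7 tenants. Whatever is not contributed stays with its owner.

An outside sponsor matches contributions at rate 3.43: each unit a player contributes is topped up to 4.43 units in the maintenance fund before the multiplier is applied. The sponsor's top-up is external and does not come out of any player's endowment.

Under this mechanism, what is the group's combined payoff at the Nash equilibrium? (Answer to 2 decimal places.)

The effective private return per unit is now 1.7 × 4.43 / 7 = 1.0759 > 1, so every player's dominant strategy flips to full contribution.
At the Nash equilibrium everyone contributes 35. Group total payoff = 1.7 × 4.43 × 245 = 1845.10.

1845.10 euros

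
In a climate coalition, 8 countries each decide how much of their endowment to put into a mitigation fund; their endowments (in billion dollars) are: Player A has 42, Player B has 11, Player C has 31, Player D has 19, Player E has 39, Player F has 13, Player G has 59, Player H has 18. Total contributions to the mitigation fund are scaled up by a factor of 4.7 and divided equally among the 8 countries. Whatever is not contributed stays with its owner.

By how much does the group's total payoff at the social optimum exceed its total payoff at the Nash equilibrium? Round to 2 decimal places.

858.40 billion dollars

The private return per contributed unit is 4.7/8 = 0.5875 < 1 for every player regardless of endowment, so the Nash equilibrium is zero contribution and the group total is Σ E_j = 42 + 11 + 31 + 19 + 39 + 13 + 59 + 18 = 232.
Each contributed unit returns 4.700 to the group, so the social optimum is full contribution by everyone: group total = 4.700 × 232 = 1090.40.
Efficiency loss = (4.700 − 1) × 232 = 858.40.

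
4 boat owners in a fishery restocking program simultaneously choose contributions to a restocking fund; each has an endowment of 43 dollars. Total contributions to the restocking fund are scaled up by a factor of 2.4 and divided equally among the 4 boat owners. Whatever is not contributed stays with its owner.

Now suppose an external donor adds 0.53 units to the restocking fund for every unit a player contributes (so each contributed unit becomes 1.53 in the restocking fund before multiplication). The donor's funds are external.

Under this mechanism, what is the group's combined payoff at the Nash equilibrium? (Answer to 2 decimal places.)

172.00 dollars

With the mechanism, a contributed unit returns 2.4 × 1.53 / 4 = 0.9180 per unit of net cost — still below 1 — so contributing 0 remains dominant for every player.
Everyone keeps their endowment and the group total is 4 × 43 = 172.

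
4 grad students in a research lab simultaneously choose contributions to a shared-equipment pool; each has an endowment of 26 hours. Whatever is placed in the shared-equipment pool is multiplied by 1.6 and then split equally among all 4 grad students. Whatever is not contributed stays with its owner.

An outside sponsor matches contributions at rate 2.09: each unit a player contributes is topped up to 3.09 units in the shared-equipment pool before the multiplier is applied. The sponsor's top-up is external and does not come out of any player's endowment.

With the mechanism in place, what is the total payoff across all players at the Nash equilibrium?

514.18 hours

With the mechanism, a contributed unit returns 1.6 × 3.09 / 4 = 1.2360 per unit of net cost to the contributor — now above 1 — so contributing fully is weakly dominant for every player.
So the Nash equilibrium is full contribution by all 4; the group earns 1.6 × 3.09 × 104 = 514.18.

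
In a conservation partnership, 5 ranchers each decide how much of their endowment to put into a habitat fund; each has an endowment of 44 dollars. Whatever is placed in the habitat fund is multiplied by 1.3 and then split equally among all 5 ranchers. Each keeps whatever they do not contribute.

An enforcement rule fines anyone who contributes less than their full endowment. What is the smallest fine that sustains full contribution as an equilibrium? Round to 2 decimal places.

32.56 dollars

Given the others contribute fully, the best deviation is to contribute 0 (any partial contribution still incurs the fine and gives up units whose private return 0.2600 is below 1).
Deviating from 44 to 0 saves 44 dollars but forfeits the deviator's share of the drop in the habitat fund: 1.3/5 × 44 = 11.44.
So the deviation gain is 44 − 11.44 = 32.56, and the fine must be at least 32.56 dollars to wipe it out.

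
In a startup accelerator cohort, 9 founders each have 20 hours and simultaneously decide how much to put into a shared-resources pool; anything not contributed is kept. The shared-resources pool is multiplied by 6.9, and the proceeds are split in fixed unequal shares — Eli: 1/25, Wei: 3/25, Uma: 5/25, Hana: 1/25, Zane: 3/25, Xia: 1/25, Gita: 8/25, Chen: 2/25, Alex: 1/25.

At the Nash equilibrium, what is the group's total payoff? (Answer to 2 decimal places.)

Each unit j contributes comes back to j as 6.9 × (j's share), so j prefers to contribute only if that share exceeds 1/6.9 = 0.1449; otherwise keeping the unit dominates.
Uma and Gita clear that bar, contributing 20 each; the remaining 7 contribute 0. Total contributed: 40.
The shared-resources pool pays out 6.9 × 40 = 276.00 in total (split across the unequal shares, but the aggregate is all that matters for the group sum).
The 7 free-riders keep 20 each, adding 140. Group total = 140 + 276.00 = 416.00.

416.00 hours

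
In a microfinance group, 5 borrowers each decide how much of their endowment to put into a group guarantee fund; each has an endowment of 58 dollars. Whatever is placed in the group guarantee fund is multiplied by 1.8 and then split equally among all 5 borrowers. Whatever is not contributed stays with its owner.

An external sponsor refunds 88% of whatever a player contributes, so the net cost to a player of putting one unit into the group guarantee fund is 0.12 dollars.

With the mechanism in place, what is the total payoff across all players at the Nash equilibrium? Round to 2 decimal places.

777.20 dollars

Under the mechanism each unit contributed yields (1.8/5) / 0.12 = 3.0000 back to its contributor per unit of net cost, which exceeds 1, making full contribution the dominant choice for everyone.
At the Nash equilibrium everyone contributes 58. Group total payoff = 5 × (58 × 0.88 + 1.8 × 58) = 777.20.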